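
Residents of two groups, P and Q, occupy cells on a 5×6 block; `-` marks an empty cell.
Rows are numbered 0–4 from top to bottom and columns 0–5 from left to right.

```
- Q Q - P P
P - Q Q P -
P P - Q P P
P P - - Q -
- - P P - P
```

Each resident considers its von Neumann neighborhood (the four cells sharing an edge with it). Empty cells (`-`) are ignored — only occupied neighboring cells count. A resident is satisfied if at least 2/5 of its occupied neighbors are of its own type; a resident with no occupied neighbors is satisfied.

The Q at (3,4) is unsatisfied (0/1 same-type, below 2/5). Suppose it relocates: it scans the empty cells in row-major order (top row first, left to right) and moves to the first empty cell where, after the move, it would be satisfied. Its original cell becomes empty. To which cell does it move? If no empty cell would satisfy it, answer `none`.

Vacating (3,4). Empty cells in order:
  (0,0): 1/2 same-type → satisfied — stop here.

(0,0)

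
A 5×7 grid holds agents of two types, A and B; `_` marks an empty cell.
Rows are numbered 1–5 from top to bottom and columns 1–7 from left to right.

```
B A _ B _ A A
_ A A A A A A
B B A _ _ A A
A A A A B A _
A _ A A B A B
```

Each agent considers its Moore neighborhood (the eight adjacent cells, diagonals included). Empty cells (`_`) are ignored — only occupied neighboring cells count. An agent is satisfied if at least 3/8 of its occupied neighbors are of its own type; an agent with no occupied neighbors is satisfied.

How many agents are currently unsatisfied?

Row 1: (1,1)B 0/2 unhappy · (1,2)A 2/3 ok · (1,4)B 0/3 unhappy · (1,6)A 4/4 ok · (1,7)A 3/3 ok
Row 2: (2,2)A 3/6 ok · (2,3)A 4/6 ok · (2,4)A 3/4 ok · (2,5)A 4/5 ok · (2,6)A 6/6 ok · (2,7)A 5/5 ok
Row 3: (3,1)B 1/4 unhappy · (3,2)B 1/7 unhappy · (3,3)A 6/7 ok · (3,6)A 5/6 ok · (3,7)A 4/4 ok
Row 4: (4,1)A 2/4 ok · (4,2)A 5/7 ok · (4,3)A 5/6 ok · (4,4)A 4/6 ok · (4,5)B 1/6 unhappy · (4,6)A 3/6 ok
Row 5: (5,1)A 2/2 ok · (5,3)A 4/4 ok · (5,4)A 3/5 ok · (5,5)B 1/5 unhappy · (5,6)A 1/4 unhappy · (5,7)B 0/2 unhappy
Unsatisfied: (1,1), (1,4), (3,1), (3,2), (4,5), (5,5), (5,6), (5,7) — 8 in total.

8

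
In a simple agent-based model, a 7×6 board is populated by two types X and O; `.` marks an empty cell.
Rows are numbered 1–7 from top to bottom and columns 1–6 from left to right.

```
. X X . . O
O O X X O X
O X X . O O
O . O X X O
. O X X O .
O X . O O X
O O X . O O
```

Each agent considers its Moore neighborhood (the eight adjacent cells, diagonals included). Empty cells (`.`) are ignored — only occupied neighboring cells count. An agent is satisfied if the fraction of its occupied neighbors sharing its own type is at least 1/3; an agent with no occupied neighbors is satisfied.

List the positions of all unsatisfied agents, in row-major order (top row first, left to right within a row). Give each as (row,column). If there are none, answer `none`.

(2,2), (2,6), (3,2), (4,3), (6,6)

(1,2)X 2/4 satisfied
(1,3)X 3/4 satisfied
(1,6)O 1/2 satisfied
(2,1)O 2/4 satisfied
(2,2)O 2/7 not
(2,3)X 5/6 satisfied
(2,4)X 3/5 satisfied
(2,5)O 3/5 satisfied
(2,6)X 0/4 not
(3,1)O 3/4 satisfied
(3,2)X 2/7 not
(3,3)X 4/6 satisfied
(3,5)O 3/7 satisfied
(3,6)O 3/5 satisfied
(4,1)O 2/3 satisfied
(4,3)O 1/6 not
(4,4)X 4/7 satisfied
(4,5)X 2/6 satisfied
(4,6)O 3/4 satisfied
(5,2)O 3/5 satisfied
(5,3)X 3/6 satisfied
(5,4)X 3/7 satisfied
(5,5)O 3/7 satisfied
(6,1)O 3/4 satisfied
(6,2)X 2/6 satisfied
(6,4)O 3/6 satisfied
(6,5)O 4/6 satisfied
(6,6)X 0/4 not
(7,1)O 2/3 satisfied
(7,2)O 2/4 satisfied
(7,3)X 1/3 satisfied
(7,5)O 3/4 satisfied
(7,6)O 2/3 satisfied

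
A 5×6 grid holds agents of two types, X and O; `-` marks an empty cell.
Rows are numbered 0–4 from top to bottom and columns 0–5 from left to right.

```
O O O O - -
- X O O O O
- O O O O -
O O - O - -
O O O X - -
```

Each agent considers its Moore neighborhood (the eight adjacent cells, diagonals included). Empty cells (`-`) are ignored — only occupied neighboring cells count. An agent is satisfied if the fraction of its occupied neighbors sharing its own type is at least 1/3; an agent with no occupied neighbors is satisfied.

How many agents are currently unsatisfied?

2

(0,0)O 1/2 ✓
(0,1)O 3/4 ✓
(0,2)O 4/5 ✓
(0,3)O 4/4 ✓
(1,1)X 0/6 ✗
(1,2)O 7/8 ✓
(1,3)O 7/7 ✓
(1,4)O 5/5 ✓
(1,5)O 2/2 ✓
(2,1)O 4/5 ✓
(2,2)O 6/7 ✓
(2,3)O 6/6 ✓
(2,4)O 5/5 ✓
(3,0)O 4/4 ✓
(3,1)O 6/6 ✓
(3,3)O 4/5 ✓
(4,0)O 3/3 ✓
(4,1)O 4/4 ✓
(4,2)O 3/4 ✓
(4,3)X 0/2 ✗
Unsatisfied: (1,1), (4,3) — 2 in total.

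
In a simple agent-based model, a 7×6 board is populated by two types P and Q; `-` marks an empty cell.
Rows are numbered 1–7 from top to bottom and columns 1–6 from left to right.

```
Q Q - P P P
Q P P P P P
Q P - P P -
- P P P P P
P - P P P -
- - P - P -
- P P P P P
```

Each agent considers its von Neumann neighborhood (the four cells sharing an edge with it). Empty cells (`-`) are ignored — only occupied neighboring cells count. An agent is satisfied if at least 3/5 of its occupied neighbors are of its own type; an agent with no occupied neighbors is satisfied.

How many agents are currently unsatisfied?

3

Row 1: (1,1)Q 2/2 ok · (1,2)Q 1/2 unhappy · (1,4)P 2/2 ok · (1,5)P 3/3 ok · (1,6)P 2/2 ok
Row 2: (2,1)Q 2/3 ok · (2,2)P 2/4 unhappy · (2,3)P 2/2 ok · (2,4)P 4/4 ok · (2,5)P 4/4 ok · (2,6)P 2/2 ok
Row 3: (3,1)Q 1/2 unhappy · (3,2)P 2/3 ok · (3,4)P 3/3 ok · (3,5)P 3/3 ok
Row 4: (4,2)P 2/2 ok · (4,3)P 3/3 ok · (4,4)P 4/4 ok · (4,5)P 4/4 ok · (4,6)P 1/1 ok
Row 5: (5,1)P 0/0 ok · (5,3)P 3/3 ok · (5,4)P 3/3 ok · (5,5)P 3/3 ok
Row 6: (6,3)P 2/2 ok · (6,5)P 2/2 ok
Row 7: (7,2)P 1/1 ok · (7,3)P 3/3 ok · (7,4)P 2/2 ok · (7,5)P 3/3 ok · (7,6)P 1/1 ok
Unsatisfied: (1,2), (2,2), (3,1) — 3 in total.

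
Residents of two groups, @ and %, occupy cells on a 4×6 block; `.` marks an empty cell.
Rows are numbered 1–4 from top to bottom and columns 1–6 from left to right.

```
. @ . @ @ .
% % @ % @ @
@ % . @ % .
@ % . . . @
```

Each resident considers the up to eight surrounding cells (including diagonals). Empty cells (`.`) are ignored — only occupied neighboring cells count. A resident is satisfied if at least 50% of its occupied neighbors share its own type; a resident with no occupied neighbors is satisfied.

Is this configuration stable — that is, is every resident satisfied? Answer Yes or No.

No

(1,2)@ 1/3 unhappy
(1,4)@ 3/4 ok
(1,5)@ 3/4 ok
(2,1)% 2/4 ok
(2,2)% 2/5 unhappy
(2,3)@ 3/6 ok
(2,4)% 1/6 unhappy
(2,5)@ 4/6 ok
(2,6)@ 2/3 ok
(3,1)@ 1/5 unhappy
(3,2)% 3/6 ok
(3,4)@ 2/4 ok
(3,5)% 1/5 unhappy
(4,1)@ 1/3 unhappy
(4,2)% 1/3 unhappy
(4,6)@ 0/1 unhappy
For instance (1,2) has only 1/3 same-type neighbors, below 1/2.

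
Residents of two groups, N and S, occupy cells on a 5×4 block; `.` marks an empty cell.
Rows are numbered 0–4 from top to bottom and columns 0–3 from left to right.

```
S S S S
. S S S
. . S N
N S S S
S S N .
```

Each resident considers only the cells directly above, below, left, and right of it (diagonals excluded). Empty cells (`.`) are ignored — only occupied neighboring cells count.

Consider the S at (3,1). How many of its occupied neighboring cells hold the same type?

2

Occupied neighbors of (3,1): (4,1)=S, (3,0)=N, (3,2)=S.
Same type (S): 2 of 3.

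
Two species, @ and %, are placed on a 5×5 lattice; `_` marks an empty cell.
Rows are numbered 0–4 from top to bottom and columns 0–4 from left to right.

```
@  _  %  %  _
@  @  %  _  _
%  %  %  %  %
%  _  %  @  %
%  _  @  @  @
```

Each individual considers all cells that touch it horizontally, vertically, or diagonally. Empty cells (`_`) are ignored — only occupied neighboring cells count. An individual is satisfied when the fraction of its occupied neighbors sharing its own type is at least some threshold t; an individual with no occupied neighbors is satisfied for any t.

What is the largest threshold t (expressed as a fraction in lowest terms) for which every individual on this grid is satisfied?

2/7

(0,0)@ 2/2
(0,2)% 2/3
(0,3)% 2/2
(1,0)@ 2/4
(1,1)@ 2/7
(1,2)% 5/6
(2,0)% 2/4
(2,1)% 5/7
(2,2)% 4/6
(2,3)% 5/6
(2,4)% 2/3
(3,0)% 3/3
(3,2)% 3/6
(3,3)@ 3/8
(3,4)% 2/5
(4,0)% 1/1
(4,2)@ 2/3
(4,3)@ 3/5
(4,4)@ 2/3
The smallest same-type fraction is 2/7 at (1,1), which reduces to 2/7. Any threshold above that leaves this individual unsatisfied.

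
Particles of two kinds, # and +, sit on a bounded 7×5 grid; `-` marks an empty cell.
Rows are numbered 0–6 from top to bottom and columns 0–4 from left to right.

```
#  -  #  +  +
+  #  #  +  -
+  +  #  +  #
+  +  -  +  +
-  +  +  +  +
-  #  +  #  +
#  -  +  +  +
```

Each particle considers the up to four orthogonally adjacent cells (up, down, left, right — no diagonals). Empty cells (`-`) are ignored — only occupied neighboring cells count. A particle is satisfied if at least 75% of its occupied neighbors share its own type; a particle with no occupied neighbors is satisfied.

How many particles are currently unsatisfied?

(0,0)# 0/1 not
(0,2)# 1/2 not
(0,3)+ 2/3 not
(0,4)+ 1/1 satisfied
(1,0)+ 1/3 not
(1,1)# 1/3 not
(1,2)# 3/4 satisfied
(1,3)+ 2/3 not
(2,0)+ 3/3 satisfied
(2,1)+ 2/4 not
(2,2)# 1/3 not
(2,3)+ 2/4 not
(2,4)# 0/2 not
(3,0)+ 2/2 satisfied
(3,1)+ 3/3 satisfied
(3,3)+ 3/3 satisfied
(3,4)+ 2/3 not
(4,1)+ 2/3 not
(4,2)+ 3/3 satisfied
(4,3)+ 3/4 satisfied
(4,4)+ 3/3 satisfied
(5,1)# 0/2 not
(5,2)+ 2/4 not
(5,3)# 0/4 not
(5,4)+ 2/3 not
(6,0)# 0/0 satisfied
(6,2)+ 2/2 satisfied
(6,3)+ 2/3 not
(6,4)+ 2/2 satisfied
Unsatisfied: (0,0), (0,2), (0,3), (1,0), (1,1), (1,3), (2,1), (2,2), (2,3), (2,4), (3,4), (4,1), (5,1), (5,2), (5,3), (5,4), (6,3) — 17 in total.

17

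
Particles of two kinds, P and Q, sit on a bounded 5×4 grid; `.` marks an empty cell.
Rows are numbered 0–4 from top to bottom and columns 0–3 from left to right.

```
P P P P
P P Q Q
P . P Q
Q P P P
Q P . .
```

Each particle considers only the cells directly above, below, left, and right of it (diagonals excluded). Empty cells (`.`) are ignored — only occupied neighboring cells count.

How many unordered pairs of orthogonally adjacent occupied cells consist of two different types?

9

Scan each occupied cell's neighbors to the right and below so each pair is counted once.
From row 0: 2 unlike of 7 pairs (running 2/7).
From row 1: 2 unlike of 6 pairs (running 4/13).
From row 2: 3 unlike of 4 pairs (running 7/17).
From row 3: 1 unlike of 5 pairs (running 8/22).
From row 4: 1 unlike of 1 pairs (running 9/23).
Total adjacent occupied pairs: 23; unlike-type pairs: 9.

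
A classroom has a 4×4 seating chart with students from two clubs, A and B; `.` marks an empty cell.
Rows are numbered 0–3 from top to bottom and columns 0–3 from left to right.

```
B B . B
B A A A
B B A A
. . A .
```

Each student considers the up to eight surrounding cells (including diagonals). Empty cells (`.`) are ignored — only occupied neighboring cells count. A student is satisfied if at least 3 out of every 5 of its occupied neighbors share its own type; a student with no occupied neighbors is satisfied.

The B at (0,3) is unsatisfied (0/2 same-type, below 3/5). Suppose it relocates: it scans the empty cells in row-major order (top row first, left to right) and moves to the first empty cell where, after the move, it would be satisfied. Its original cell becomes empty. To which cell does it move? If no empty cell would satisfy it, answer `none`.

(3,0)

Vacating (0,3). Empty cells in order:
  (0,2): 1/4 same-type → still unsatisfied.
  (3,0): 2/2 same-type → satisfied — stop here.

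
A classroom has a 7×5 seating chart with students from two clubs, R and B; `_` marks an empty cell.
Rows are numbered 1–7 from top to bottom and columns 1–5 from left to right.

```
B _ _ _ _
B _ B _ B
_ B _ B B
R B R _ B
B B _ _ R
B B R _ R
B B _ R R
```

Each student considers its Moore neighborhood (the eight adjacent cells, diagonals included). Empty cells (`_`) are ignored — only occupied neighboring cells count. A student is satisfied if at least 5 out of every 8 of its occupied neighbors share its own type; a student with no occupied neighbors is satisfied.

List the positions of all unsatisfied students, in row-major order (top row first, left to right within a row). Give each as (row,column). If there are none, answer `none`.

Row 1: (1,1)B 1/1 ok
Row 2: (2,1)B 2/2 ok · (2,3)B 2/2 ok · (2,5)B 2/2 ok
Row 3: (3,2)B 3/5 unhappy · (3,4)B 4/5 ok · (3,5)B 3/3 ok
Row 4: (4,1)R 0/4 unhappy · (4,2)B 3/5 unhappy · (4,3)R 0/4 unhappy · (4,5)B 2/3 ok
Row 5: (5,1)B 4/5 ok · (5,2)B 4/7 unhappy · (5,5)R 1/2 unhappy
Row 6: (6,1)B 5/5 ok · (6,2)B 5/6 ok · (6,3)R 1/4 unhappy · (6,5)R 3/3 ok
Row 7: (7,1)B 3/3 ok · (7,2)B 3/4 ok · (7,4)R 3/3 ok · (7,5)R 2/2 ok

(3,2), (4,1), (4,2), (4,3), (5,2), (5,5), (6,3)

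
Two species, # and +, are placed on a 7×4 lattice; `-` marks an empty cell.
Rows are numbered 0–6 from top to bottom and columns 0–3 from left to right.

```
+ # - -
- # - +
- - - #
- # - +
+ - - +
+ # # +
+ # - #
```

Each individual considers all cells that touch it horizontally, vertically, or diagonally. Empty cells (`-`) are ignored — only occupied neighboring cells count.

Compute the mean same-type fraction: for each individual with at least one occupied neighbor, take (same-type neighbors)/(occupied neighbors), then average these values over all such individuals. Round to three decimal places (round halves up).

0.354

Row 0: (0,0)+ 0/2 · (0,1)# 1/2
Row 1: (1,1)# 1/2 · (1,3)+ 0/1
Row 2: (2,3)# 0/2
Row 3: (3,1)# 0/1 · (3,3)+ 1/2
Row 4: (4,0)+ 1/3 · (4,3)+ 2/3
Row 5: (5,0)+ 2/4 · (5,1)# 2/5 · (5,2)# 3/5 · (5,3)+ 1/3
Row 6: (6,0)+ 1/3 · (6,1)# 2/4 · (6,3)# 1/2
Sum over 16 individuals: 0/2 + 1/2 + 1/2 + 0/1 + 0/2 + 0/1 + 1/2 + 1/3 + 2/3 + 2/4 + 2/5 + 3/5 + 1/3 + 1/3 + 2/4 + 1/2 = 17/3; mean = 17/3 ÷ 16 = 17/48 = 0.354166… → 0.354.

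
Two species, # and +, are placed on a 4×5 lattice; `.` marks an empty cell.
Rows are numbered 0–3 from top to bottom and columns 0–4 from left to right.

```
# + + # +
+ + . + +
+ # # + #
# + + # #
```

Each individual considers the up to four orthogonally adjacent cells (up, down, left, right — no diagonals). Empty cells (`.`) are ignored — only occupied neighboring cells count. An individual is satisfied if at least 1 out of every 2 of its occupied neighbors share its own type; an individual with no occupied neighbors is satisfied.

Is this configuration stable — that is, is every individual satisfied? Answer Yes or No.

(0,0)# 0/2 ✗
(0,1)+ 2/3 ✓
(0,2)+ 1/2 ✓
(0,3)# 0/3 ✗
(0,4)+ 1/2 ✓
(1,0)+ 2/3 ✓
(1,1)+ 2/3 ✓
(1,3)+ 2/3 ✓
(1,4)+ 2/3 ✓
(2,0)+ 1/3 ✗
(2,1)# 1/4 ✗
(2,2)# 1/3 ✗
(2,3)+ 1/4 ✗
(2,4)# 1/3 ✗
(3,0)# 0/2 ✗
(3,1)+ 1/3 ✗
(3,2)+ 1/3 ✗
(3,3)# 1/3 ✗
(3,4)# 2/2 ✓
For instance (0,0) has only 0/2 same-type neighbors, below 1/2.

No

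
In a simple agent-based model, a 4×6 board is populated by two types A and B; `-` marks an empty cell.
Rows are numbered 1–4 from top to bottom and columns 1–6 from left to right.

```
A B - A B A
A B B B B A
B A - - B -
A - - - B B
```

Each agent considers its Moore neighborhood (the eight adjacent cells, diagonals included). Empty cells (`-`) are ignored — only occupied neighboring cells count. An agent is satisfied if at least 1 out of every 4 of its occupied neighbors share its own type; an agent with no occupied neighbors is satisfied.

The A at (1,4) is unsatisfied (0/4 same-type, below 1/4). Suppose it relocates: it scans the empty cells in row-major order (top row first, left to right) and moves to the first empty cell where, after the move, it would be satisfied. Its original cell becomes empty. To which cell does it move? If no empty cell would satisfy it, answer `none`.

Vacating (1,4). Empty cells in order:
  (1,3): 0/4 same-type → still unsatisfied.
  (3,3): 1/4 same-type → satisfied — stop here.

(3,3)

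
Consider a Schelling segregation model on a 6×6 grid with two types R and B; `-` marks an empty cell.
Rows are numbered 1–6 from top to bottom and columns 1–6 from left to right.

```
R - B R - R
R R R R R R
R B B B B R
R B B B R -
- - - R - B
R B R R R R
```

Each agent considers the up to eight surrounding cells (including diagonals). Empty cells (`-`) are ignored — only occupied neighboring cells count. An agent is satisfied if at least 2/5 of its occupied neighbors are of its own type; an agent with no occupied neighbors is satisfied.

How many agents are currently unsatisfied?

8

Row 1: (1,1)R 2/2 ok · (1,3)B 0/4 unhappy · (1,4)R 3/4 ok · (1,6)R 2/2 ok
Row 2: (2,1)R 3/4 ok · (2,2)R 4/7 ok · (2,3)R 3/7 ok · (2,4)R 3/7 ok · (2,5)R 5/7 ok · (2,6)R 3/4 ok
Row 3: (3,1)R 3/5 ok · (3,2)B 3/8 unhappy · (3,3)B 5/8 ok · (3,4)B 4/8 ok · (3,5)B 2/7 unhappy · (3,6)R 3/4 ok
Row 4: (4,1)R 1/3 unhappy · (4,2)B 3/5 ok · (4,3)B 5/6 ok · (4,4)B 4/6 ok · (4,5)R 2/6 unhappy
Row 5: (5,4)R 4/6 ok · (5,6)B 0/3 unhappy
Row 6: (6,1)R 0/1 unhappy · (6,2)B 0/2 unhappy · (6,3)R 2/3 ok · (6,4)R 3/3 ok · (6,5)R 3/4 ok · (6,6)R 1/2 ok
Unsatisfied: (1,3), (3,2), (3,5), (4,1), (4,5), (5,6), (6,1), (6,2) — 8 in total.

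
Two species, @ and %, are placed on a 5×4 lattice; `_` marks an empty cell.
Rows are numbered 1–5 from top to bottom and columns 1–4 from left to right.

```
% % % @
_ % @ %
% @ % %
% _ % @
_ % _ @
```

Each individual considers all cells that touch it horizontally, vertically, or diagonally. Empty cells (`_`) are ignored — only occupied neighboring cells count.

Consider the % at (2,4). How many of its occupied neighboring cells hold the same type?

3

Occupied neighbors of (2,4): (1,3)=%, (1,4)=@, (2,3)=@, (3,3)=%, (3,4)=%.
Same type (%): 3 of 5.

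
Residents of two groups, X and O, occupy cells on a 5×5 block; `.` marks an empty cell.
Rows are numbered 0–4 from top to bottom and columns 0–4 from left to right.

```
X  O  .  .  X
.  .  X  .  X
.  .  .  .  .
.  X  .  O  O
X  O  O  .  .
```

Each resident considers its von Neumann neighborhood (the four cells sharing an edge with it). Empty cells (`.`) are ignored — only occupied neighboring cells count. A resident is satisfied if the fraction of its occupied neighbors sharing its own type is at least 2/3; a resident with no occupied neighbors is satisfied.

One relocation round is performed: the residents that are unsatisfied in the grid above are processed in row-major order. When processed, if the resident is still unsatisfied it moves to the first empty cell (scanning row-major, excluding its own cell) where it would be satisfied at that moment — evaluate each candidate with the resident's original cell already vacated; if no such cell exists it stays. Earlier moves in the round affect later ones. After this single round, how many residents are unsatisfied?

Initially unsatisfied (in order): (0,0), (0,1), (3,1), (4,0), (4,1).
  (0,0) → (0,3).
  (0,1): now satisfied by earlier moves; stays.
  (3,1) → (0,2).
  (4,0) → (1,0).
  (4,1): now satisfied by earlier moves; stays.
Resulting grid:
. O X X X
X . X . X
. . . . .
. . . O O
. O O . .
Unsatisfied now: (0,1).

1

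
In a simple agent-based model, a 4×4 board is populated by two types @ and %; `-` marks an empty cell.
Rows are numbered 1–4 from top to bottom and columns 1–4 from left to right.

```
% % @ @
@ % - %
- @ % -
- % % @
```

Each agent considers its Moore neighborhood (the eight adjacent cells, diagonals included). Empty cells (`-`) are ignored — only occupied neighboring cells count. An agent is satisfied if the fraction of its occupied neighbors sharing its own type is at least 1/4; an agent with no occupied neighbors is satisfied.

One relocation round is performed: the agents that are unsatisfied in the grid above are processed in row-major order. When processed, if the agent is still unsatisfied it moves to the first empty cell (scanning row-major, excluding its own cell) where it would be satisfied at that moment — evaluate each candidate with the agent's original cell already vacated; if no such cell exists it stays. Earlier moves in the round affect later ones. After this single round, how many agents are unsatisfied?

0

Initially unsatisfied (in order): (3,2), (4,4).
  (3,2) → (2,3).
  (4,4) → (3,1).
Resulting grid:
% % @ @
@ % @ %
@ - % -
- % % -
All satisfied now.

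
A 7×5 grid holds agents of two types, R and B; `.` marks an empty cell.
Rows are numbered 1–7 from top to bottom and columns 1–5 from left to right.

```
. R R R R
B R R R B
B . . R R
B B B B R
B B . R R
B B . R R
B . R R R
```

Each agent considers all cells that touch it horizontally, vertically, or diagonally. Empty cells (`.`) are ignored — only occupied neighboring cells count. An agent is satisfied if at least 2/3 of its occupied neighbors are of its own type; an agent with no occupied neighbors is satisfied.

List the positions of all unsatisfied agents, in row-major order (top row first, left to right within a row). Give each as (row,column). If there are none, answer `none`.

Row 1: (1,2)R 3/4 ✓ · (1,3)R 5/5 ✓ · (1,4)R 4/5 ✓ · (1,5)R 2/3 ✓
Row 2: (2,1)B 1/3 ✗ · (2,2)R 3/5 ✗ · (2,3)R 6/6 ✓ · (2,4)R 6/7 ✓ · (2,5)B 0/5 ✗
Row 3: (3,1)B 3/4 ✓ · (3,4)R 4/7 ✗ · (3,5)R 3/5 ✗
Row 4: (4,1)B 4/4 ✓ · (4,2)B 5/5 ✓ · (4,3)B 3/5 ✗ · (4,4)B 1/6 ✗ · (4,5)R 4/5 ✓
Row 5: (5,1)B 5/5 ✓ · (5,2)B 6/6 ✓ · (5,4)R 4/6 ✓ · (5,5)R 4/5 ✓
Row 6: (6,1)B 4/4 ✓ · (6,2)B 4/5 ✓ · (6,4)R 6/6 ✓ · (6,5)R 5/5 ✓
Row 7: (7,1)B 2/2 ✓ · (7,3)R 2/3 ✓ · (7,4)R 4/4 ✓ · (7,5)R 3/3 ✓

(2,1), (2,2), (2,5), (3,4), (3,5), (4,3), (4,4)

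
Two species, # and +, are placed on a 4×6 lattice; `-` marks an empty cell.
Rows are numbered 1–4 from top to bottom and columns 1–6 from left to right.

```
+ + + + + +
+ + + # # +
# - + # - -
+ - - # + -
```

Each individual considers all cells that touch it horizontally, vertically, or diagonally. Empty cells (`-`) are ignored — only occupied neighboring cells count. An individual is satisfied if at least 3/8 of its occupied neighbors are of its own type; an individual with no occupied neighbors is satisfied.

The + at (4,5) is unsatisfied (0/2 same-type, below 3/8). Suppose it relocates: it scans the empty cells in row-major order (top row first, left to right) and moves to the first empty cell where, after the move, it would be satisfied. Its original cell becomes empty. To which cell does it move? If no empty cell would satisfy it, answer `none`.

(3,2)

Vacating (4,5). Empty cells in order:
  (3,2): 5/6 same-type → satisfied — stop here.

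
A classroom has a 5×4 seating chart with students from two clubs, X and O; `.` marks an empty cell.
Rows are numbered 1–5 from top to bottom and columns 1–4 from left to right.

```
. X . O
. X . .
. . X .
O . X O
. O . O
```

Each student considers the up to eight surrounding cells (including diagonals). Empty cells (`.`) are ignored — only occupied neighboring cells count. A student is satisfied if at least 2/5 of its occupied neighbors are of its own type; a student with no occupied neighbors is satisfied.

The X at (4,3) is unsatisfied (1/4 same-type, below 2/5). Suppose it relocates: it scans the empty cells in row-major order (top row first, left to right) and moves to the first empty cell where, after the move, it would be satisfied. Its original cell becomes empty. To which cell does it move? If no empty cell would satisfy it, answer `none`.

Vacating (4,3). Empty cells in order:
  (1,1): 2/2 same-type → satisfied — stop here.

(1,1)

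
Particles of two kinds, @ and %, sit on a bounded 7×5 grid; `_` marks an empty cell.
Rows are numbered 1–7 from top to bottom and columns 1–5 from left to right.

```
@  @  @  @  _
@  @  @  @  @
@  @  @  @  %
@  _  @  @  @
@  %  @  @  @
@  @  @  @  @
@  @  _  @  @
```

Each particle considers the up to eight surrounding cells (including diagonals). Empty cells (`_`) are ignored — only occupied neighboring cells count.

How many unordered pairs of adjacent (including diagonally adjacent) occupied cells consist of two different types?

12

Scan each occupied cell's neighbors to the right and below (and the two forward diagonals) so each pair is counted once.
From row 1: 0 unlike of 14 pairs (running 0/14).
From row 2: 2 unlike of 17 pairs (running 2/31).
From row 3: 3 unlike of 14 pairs (running 5/45).
From row 4: 2 unlike of 12 pairs (running 7/57).
From row 5: 5 unlike of 17 pairs (running 12/74).
From row 6: 0 unlike of 14 pairs (running 12/88).
From row 7: 0 unlike of 2 pairs (running 12/90).
Total adjacent occupied pairs: 90; unlike-type pairs: 12.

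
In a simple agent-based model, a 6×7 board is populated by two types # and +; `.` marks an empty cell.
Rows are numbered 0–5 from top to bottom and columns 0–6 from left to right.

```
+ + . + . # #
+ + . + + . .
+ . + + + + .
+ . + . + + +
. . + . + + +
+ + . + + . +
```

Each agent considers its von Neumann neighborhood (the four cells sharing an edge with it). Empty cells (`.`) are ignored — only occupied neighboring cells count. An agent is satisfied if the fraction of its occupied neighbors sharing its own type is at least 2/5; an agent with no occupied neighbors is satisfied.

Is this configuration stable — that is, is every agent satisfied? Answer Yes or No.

Row 0: (0,0)+ 2/2 ✓ · (0,1)+ 2/2 ✓ · (0,3)+ 1/1 ✓ · (0,5)# 1/1 ✓ · (0,6)# 1/1 ✓
Row 1: (1,0)+ 3/3 ✓ · (1,1)+ 2/2 ✓ · (1,3)+ 3/3 ✓ · (1,4)+ 2/2 ✓
Row 2: (2,0)+ 2/2 ✓ · (2,2)+ 2/2 ✓ · (2,3)+ 3/3 ✓ · (2,4)+ 4/4 ✓ · (2,5)+ 2/2 ✓
Row 3: (3,0)+ 1/1 ✓ · (3,2)+ 2/2 ✓ · (3,4)+ 3/3 ✓ · (3,5)+ 4/4 ✓ · (3,6)+ 2/2 ✓
Row 4: (4,2)+ 1/1 ✓ · (4,4)+ 3/3 ✓ · (4,5)+ 3/3 ✓ · (4,6)+ 3/3 ✓
Row 5: (5,0)+ 1/1 ✓ · (5,1)+ 1/1 ✓ · (5,3)+ 1/1 ✓ · (5,4)+ 2/2 ✓ · (5,6)+ 1/1 ✓
All meet the threshold, so the configuration is stable.

Yes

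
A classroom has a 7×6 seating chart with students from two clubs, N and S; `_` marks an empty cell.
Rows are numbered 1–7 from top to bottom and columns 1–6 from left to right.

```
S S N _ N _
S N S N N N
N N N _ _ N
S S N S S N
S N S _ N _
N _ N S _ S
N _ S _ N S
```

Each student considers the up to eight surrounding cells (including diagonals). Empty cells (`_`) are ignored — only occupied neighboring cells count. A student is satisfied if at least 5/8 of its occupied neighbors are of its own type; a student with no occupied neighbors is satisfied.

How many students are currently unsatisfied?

23

(1,1)S 2/3 ✓
(1,2)S 3/5 ✗
(1,3)N 2/4 ✗
(1,5)N 3/3 ✓
(2,1)S 2/5 ✗
(2,2)N 4/8 ✗
(2,3)S 1/6 ✗
(2,4)N 4/5 ✓
(2,5)N 4/4 ✓
(2,6)N 3/3 ✓
(3,1)N 2/5 ✗
(3,2)N 4/8 ✗
(3,3)N 4/7 ✗
(3,6)N 3/4 ✓
(4,1)S 2/5 ✗
(4,2)S 3/8 ✗
(4,3)N 3/6 ✗
(4,4)S 2/5 ✗
(4,5)S 1/4 ✗
(4,6)N 2/3 ✓
(5,1)S 2/4 ✗
(5,2)N 3/7 ✗
(5,3)S 3/6 ✗
(5,5)N 1/5 ✗
(6,1)N 2/3 ✓
(6,3)N 1/4 ✗
(6,4)S 2/5 ✗
(6,6)S 1/3 ✗
(7,1)N 1/1 ✓
(7,3)S 1/2 ✗
(7,5)N 0/3 ✗
(7,6)S 1/2 ✗
Unsatisfied: (1,2), (1,3), (2,1), (2,2), (2,3), (3,1), (3,2), (3,3), (4,1), (4,2), (4,3), (4,4), (4,5), (5,1), (5,2), (5,3), (5,5), (6,3), (6,4), (6,6), (7,3), (7,5), (7,6) — 23 in total.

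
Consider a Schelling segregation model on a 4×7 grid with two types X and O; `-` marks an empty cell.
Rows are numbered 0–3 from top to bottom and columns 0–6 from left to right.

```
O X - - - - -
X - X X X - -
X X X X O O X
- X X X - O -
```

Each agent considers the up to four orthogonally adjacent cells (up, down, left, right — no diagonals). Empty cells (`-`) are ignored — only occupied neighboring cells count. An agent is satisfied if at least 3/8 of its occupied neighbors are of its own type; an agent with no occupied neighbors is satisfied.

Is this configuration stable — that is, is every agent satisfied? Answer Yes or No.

No

Row 0: (0,0)O 0/2 not · (0,1)X 0/1 not
Row 1: (1,0)X 1/2 satisfied · (1,2)X 2/2 satisfied · (1,3)X 3/3 satisfied · (1,4)X 1/2 satisfied
Row 2: (2,0)X 2/2 satisfied · (2,1)X 3/3 satisfied · (2,2)X 4/4 satisfied · (2,3)X 3/4 satisfied · (2,4)O 1/3 not · (2,5)O 2/3 satisfied · (2,6)X 0/1 not
Row 3: (3,1)X 2/2 satisfied · (3,2)X 3/3 satisfied · (3,3)X 2/2 satisfied · (3,5)O 1/1 satisfied
For instance (0,0) has only 0/2 same-type neighbors, below 3/8.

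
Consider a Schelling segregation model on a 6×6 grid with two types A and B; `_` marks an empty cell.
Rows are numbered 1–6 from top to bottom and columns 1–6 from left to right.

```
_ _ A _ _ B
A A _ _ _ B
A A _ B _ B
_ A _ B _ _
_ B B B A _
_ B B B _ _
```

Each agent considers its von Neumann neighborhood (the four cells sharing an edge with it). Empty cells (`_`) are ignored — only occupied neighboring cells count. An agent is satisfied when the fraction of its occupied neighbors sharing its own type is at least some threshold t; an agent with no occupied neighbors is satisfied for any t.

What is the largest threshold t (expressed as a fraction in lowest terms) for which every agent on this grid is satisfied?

(1,3)A — no occupied neighbors
(1,6)B 1/1
(2,1)A 2/2
(2,2)A 2/2
(2,6)B 2/2
(3,1)A 2/2
(3,2)A 3/3
(3,4)B 1/1
(3,6)B 1/1
(4,2)A 1/2
(4,4)B 2/2
(5,2)B 2/3
(5,3)B 3/3
(5,4)B 3/4
(5,5)A 0/1
(6,2)B 2/2
(6,3)B 3/3
(6,4)B 2/2
The smallest same-type fraction is 0/1 at (5,5), which reduces to 0/1. Any threshold above that leaves this agent unsatisfied.

0/1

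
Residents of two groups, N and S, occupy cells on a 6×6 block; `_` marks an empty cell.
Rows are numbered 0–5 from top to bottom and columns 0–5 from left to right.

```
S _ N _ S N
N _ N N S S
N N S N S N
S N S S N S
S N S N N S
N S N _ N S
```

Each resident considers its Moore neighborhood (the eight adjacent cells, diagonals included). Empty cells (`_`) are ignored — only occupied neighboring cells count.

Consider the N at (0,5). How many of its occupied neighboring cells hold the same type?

0

Occupied neighbors of (0,5): (0,4)=S, (1,4)=S, (1,5)=S.
Same type (N): 0 of 3.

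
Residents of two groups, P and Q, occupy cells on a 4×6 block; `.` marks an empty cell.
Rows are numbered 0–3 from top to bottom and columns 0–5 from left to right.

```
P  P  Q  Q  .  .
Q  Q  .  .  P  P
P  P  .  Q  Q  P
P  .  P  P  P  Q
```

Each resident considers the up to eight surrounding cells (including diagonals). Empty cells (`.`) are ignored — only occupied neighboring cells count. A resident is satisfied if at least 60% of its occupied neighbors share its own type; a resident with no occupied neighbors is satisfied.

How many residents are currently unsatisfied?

12

(0,0)P 1/3 unhappy
(0,1)P 1/4 unhappy
(0,2)Q 2/3 ok
(0,3)Q 1/2 unhappy
(1,0)Q 1/5 unhappy
(1,1)Q 2/6 unhappy
(1,4)P 2/5 unhappy
(1,5)P 2/3 ok
(2,0)P 2/4 unhappy
(2,1)P 3/5 ok
(2,3)Q 1/5 unhappy
(2,4)Q 2/7 unhappy
(2,5)P 3/5 ok
(3,0)P 2/2 ok
(3,2)P 2/3 ok
(3,3)P 2/4 unhappy
(3,4)P 2/5 unhappy
(3,5)Q 1/3 unhappy
Unsatisfied: (0,0), (0,1), (0,3), (1,0), (1,1), (1,4), (2,0), (2,3), (2,4), (3,3), (3,4), (3,5) — 12 in total.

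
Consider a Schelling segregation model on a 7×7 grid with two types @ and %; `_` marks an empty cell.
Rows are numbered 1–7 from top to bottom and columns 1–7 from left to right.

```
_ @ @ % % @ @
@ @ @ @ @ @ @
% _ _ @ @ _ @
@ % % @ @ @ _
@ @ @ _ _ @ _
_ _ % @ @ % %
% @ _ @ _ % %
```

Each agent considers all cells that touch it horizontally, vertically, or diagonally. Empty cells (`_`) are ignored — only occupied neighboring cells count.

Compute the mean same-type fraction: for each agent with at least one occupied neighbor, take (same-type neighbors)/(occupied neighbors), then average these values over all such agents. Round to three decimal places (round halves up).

(1,2)@ 4/4
(1,3)@ 4/5
(1,4)% 1/5
(1,5)% 1/5
(1,6)@ 4/5
(1,7)@ 3/3
(2,1)@ 2/3
(2,2)@ 4/5
(2,3)@ 5/6
(2,4)@ 5/7
(2,5)@ 5/7
(2,6)@ 6/7
(2,7)@ 4/4
(3,1)% 1/4
(3,4)@ 6/7
(3,5)@ 7/7
(3,7)@ 3/3
(4,1)@ 2/4
(4,2)% 2/6
(4,3)% 1/5
(4,4)@ 4/5
(4,5)@ 5/5
(4,6)@ 4/4
(5,1)@ 2/3
(5,2)@ 3/6
(5,3)@ 3/6
(5,6)@ 3/5
(6,3)% 0/5
(6,4)@ 3/4
(6,5)@ 3/5
(6,6)% 3/5
(6,7)% 3/4
(7,1)% 0/1
(7,2)@ 0/2
(7,4)@ 2/3
(7,6)% 3/4
(7,7)% 3/3
Sum over 37 agents: 4/4 + 4/5 + 1/5 + 1/5 + 4/5 + 3/3 + 2/3 + 4/5 + 5/6 + 5/7 + 5/7 + 6/7 + 4/4 + 1/4 + 6/7 + 7/7 + 3/3 + 2/4 + 2/6 + 1/5 + 4/5 + 5/5 + 4/4 + 2/3 + 3/6 + 3/6 + 3/5 + 0/5 + 3/4 + 3/5 + 3/5 + 3/4 + 0/1 + 0/2 + 2/3 + 3/4 + 3/3 = 5021/210; mean = 5021/210 ÷ 37 = 5021/7770 = 0.646203… → 0.646.

0.646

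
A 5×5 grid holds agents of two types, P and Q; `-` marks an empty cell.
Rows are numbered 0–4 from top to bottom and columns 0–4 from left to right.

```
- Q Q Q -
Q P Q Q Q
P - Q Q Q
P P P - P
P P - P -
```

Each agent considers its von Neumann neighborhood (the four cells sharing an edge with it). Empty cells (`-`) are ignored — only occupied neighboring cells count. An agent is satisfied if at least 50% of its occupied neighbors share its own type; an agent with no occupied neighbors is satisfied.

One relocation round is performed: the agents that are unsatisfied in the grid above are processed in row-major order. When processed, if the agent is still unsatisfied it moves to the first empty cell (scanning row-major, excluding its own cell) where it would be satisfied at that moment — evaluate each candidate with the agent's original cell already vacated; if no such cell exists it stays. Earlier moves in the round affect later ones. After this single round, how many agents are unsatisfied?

Initially unsatisfied (in order): (1,0), (1,1), (3,4).
  (1,0) → (0,0).
  (1,1) → (1,0).
  (3,4) → (2,1).
Resulting grid:
Q Q Q Q -
P - Q Q Q
P P Q Q Q
P P P - -
P P - P -
All satisfied now.

0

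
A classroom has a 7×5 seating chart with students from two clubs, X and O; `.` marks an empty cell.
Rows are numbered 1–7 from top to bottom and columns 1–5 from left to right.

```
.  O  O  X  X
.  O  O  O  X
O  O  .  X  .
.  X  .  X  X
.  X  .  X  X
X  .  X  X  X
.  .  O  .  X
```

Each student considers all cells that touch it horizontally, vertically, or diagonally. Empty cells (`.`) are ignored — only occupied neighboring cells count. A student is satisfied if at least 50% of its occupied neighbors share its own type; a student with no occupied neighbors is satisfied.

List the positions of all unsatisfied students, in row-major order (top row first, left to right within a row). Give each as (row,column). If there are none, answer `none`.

Row 1: (1,2)O 3/3 satisfied · (1,3)O 4/5 satisfied · (1,4)X 2/5 not · (1,5)X 2/3 satisfied
Row 2: (2,2)O 5/5 satisfied · (2,3)O 5/7 satisfied · (2,4)O 2/6 not · (2,5)X 3/4 satisfied
Row 3: (3,1)O 2/3 satisfied · (3,2)O 3/4 satisfied · (3,4)X 3/5 satisfied
Row 4: (4,2)X 1/3 not · (4,4)X 4/4 satisfied · (4,5)X 4/4 satisfied
Row 5: (5,2)X 3/3 satisfied · (5,4)X 6/6 satisfied · (5,5)X 5/5 satisfied
Row 6: (6,1)X 1/1 satisfied · (6,3)X 3/4 satisfied · (6,4)X 5/6 satisfied · (6,5)X 4/4 satisfied
Row 7: (7,3)O 0/2 not · (7,5)X 2/2 satisfied

(1,4), (2,4), (4,2), (7,3)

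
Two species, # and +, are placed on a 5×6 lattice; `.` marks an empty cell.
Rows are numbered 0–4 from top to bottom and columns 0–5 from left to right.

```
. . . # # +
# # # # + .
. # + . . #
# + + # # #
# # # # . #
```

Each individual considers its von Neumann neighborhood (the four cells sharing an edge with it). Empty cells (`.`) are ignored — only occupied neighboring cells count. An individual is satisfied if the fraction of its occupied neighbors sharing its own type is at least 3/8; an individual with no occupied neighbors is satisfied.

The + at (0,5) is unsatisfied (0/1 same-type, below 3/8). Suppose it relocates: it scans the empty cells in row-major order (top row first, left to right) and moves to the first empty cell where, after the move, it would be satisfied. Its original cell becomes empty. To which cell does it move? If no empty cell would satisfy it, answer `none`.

Vacating (0,5). Empty cells in order:
  (0,0): 0/1 same-type → still unsatisfied.
  (0,1): 0/1 same-type → still unsatisfied.
  (0,2): 0/2 same-type → still unsatisfied.
  (1,5): 1/2 same-type → satisfied — stop here.

(1,5)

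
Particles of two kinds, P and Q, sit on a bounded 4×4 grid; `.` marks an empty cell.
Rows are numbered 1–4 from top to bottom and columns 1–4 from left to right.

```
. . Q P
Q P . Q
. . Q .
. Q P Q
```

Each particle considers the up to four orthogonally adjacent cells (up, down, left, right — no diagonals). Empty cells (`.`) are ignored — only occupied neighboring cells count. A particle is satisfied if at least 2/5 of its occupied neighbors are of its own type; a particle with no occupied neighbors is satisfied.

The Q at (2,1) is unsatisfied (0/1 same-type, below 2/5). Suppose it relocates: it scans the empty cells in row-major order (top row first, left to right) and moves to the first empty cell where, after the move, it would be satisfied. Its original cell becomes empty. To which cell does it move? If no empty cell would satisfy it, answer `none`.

(1,1)

Vacating (2,1). Empty cells in order:
  (1,1): 0/0 same-type → satisfied — stop here.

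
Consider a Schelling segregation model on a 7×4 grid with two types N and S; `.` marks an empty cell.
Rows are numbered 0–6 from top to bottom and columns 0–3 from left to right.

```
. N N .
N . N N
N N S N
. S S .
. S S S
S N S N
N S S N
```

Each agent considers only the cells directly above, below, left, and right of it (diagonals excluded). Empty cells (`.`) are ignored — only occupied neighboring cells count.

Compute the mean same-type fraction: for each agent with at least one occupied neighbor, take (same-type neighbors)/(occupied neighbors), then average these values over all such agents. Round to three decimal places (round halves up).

0.587

Row 0: (0,1)N 1/1 · (0,2)N 2/2
Row 1: (1,0)N 1/1 · (1,2)N 2/3 · (1,3)N 2/2
Row 2: (2,0)N 2/2 · (2,1)N 1/3 · (2,2)S 1/4 · (2,3)N 1/2
Row 3: (3,1)S 2/3 · (3,2)S 3/3
Row 4: (4,1)S 2/3 · (4,2)S 4/4 · (4,3)S 1/2
Row 5: (5,0)S 0/2 · (5,1)N 0/4 · (5,2)S 2/4 · (5,3)N 1/3
Row 6: (6,0)N 0/2 · (6,1)S 1/3 · (6,2)S 2/3 · (6,3)N 1/2
Sum over 22 agents: 1/1 + 2/2 + 1/1 + 2/3 + 2/2 + 2/2 + 1/3 + 1/4 + 1/2 + 2/3 + 3/3 + 2/3 + 4/4 + 1/2 + 0/2 + 0/4 + 2/4 + 1/3 + 0/2 + 1/3 + 2/3 + 1/2 = 155/12; mean = 155/12 ÷ 22 = 155/264 = 0.587121… → 0.587.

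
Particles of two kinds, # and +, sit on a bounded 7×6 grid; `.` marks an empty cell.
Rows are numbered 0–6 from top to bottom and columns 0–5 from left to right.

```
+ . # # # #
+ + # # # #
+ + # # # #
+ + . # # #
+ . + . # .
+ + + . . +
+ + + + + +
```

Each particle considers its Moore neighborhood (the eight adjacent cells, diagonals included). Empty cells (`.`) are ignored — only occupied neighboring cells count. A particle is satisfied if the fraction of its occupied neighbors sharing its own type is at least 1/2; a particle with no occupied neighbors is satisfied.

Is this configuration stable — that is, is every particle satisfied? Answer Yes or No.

Yes

Row 0: (0,0)+ 2/2 satisfied · (0,2)# 3/4 satisfied · (0,3)# 5/5 satisfied · (0,4)# 5/5 satisfied · (0,5)# 3/3 satisfied
Row 1: (1,0)+ 4/4 satisfied · (1,1)+ 4/7 satisfied · (1,2)# 5/7 satisfied · (1,3)# 8/8 satisfied · (1,4)# 8/8 satisfied · (1,5)# 5/5 satisfied
Row 2: (2,0)+ 5/5 satisfied · (2,1)+ 5/7 satisfied · (2,2)# 4/7 satisfied · (2,3)# 7/7 satisfied · (2,4)# 8/8 satisfied · (2,5)# 5/5 satisfied
Row 3: (3,0)+ 4/4 satisfied · (3,1)+ 5/6 satisfied · (3,3)# 5/6 satisfied · (3,4)# 6/6 satisfied · (3,5)# 4/4 satisfied
Row 4: (4,0)+ 4/4 satisfied · (4,2)+ 3/4 satisfied · (4,4)# 3/4 satisfied
Row 5: (5,0)+ 4/4 satisfied · (5,1)+ 7/7 satisfied · (5,2)+ 5/5 satisfied · (5,5)+ 2/3 satisfied
Row 6: (6,0)+ 3/3 satisfied · (6,1)+ 5/5 satisfied · (6,2)+ 4/4 satisfied · (6,3)+ 3/3 satisfied · (6,4)+ 3/3 satisfied · (6,5)+ 2/2 satisfied
All meet the threshold, so the configuration is stable.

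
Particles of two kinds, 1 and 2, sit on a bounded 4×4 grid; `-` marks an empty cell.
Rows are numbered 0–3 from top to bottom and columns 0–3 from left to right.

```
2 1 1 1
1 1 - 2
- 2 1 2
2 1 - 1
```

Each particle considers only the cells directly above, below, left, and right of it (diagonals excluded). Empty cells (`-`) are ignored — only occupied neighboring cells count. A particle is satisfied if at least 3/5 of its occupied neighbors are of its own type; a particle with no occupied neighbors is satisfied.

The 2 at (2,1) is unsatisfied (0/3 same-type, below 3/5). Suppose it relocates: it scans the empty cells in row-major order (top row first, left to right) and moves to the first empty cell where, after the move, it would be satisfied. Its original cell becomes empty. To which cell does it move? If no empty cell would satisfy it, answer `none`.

none

Vacating (2,1). Empty cells in order:
  (1,2): 1/4 same-type → still unsatisfied.
  (2,0): 1/2 same-type → still unsatisfied.
  (3,2): 0/3 same-type → still unsatisfied.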